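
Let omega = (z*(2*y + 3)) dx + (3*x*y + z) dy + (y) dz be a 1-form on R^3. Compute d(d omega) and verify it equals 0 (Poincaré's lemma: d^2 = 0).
d(d omega) = 0

Step 1: d omega = sum_{i<j} (∂f_j/∂x_i - ∂f_i/∂x_j) dx_i ∧ dx_j:
  coeff of dx ∧ dy: 3*y - 2*z
  coeff of dx ∧ dz: -2*y - 3
  coeff of dy ∧ dz: 0
Step 2: Apply d again to each 2-form coefficient. The only possible 3-form in R^3 is dx ∧ dy ∧ dz, with coefficient
  ∂(coeff of dy∧dz)/∂x - ∂(coeff of dx∧dz)/∂y + ∂(coeff of dx∧dy)/∂z
  = ∂/∂x (0) - ∂/∂y (-2*y - 3) + ∂/∂z (3*y - 2*z).
Each of these terms simplifies to sums of mixed partials that cancel in pairs. The result is 0 (by equality of mixed partials for smooth functions — Schwarz / Clairaut).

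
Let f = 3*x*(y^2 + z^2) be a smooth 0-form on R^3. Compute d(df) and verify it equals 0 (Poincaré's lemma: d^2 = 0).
d(df) = 0

Step 1: df = sum_i (∂f/∂x_i) dx_i = (3*y^2 + 3*z^2) dx + (6*x*y) dy + (6*x*z) dz.
Step 2: Apply d again. Using the 1-form formula, the coefficient of dx ∧ dy in d(df) is ∂^2 f/∂x ∂y - ∂^2 f/∂y ∂x = (6*y) - (6*y) = 0 (equality of mixed partials for smooth f).
Similarly for dx ∧ dz and dy ∧ dz — all coefficients vanish. So d(df) = 0.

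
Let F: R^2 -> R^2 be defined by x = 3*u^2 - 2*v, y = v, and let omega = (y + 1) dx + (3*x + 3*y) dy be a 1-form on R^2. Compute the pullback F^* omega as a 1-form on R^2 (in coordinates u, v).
F^* omega = (6*u*(v + 1)) du + (9*u^2 - 5*v - 2) dv

Using F^*(f dg) = (f ∘ F) d(g ∘ F), substitute each coordinate x_i by F_i(u, v) in f_i, and replace dx_i by d F_i = (∂F_i/∂u) du + (∂F_i/∂v) dv.
  For the x component: f_1(F) = v + 1; d F_1 = (6*u) du + (-2) dv
  For the y component: f_2(F) = 9*u^2 - 3*v; d F_2 = (0) du + (1) dv
Combining and collecting du, dv coefficients:
  coeff of du: 6*u*(v + 1)
  coeff of dv: 9*u^2 - 5*v - 2
F^* omega = (6*u*(v + 1)) du + (9*u^2 - 5*v - 2) dv.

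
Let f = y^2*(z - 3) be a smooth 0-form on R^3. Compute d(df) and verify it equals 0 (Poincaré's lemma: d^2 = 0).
d(df) = 0

Step 1: df = sum_i (∂f/∂x_i) dx_i = (0) dx + (2*y*(z - 3)) dy + (y^2) dz.
Step 2: Apply d again. Using the 1-form formula, the coefficient of dx ∧ dy in d(df) is ∂^2 f/∂x ∂y - ∂^2 f/∂y ∂x = (0) - (0) = 0 (equality of mixed partials for smooth f).
Similarly for dx ∧ dz and dy ∧ dz — all coefficients vanish. So d(df) = 0.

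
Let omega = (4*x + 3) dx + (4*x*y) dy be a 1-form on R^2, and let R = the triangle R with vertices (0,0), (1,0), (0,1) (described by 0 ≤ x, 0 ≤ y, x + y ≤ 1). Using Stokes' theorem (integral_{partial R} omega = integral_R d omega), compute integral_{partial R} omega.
integral_(partial R) omega = 2/3

Stokes: integral_partial_R omega = integral_R d omega with d omega = (∂Q/∂x - ∂P/∂y) dx ∧ dy.
  ∂Q/∂x = 4*y
  ∂P/∂y = 0
  integrand = ∂Q/∂x - ∂P/∂y = 4*y.
Integrating over R: integral_0^1 integral_0^{1-x} (4*y) dy dx = 2/3.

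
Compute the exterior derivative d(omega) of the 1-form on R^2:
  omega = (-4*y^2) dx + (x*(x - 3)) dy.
d(omega) = (2*x + 8*y - 3) dx ∧ dy

For a 1-form omega = sum_i f_i dx_i, the exterior derivative is
  d(omega) = sum_{i < j} (∂f_j/∂x_i - ∂f_i/∂x_j) dx_i ∧ dx_j.
  coefficient of dx ∧ dy: ∂f_2/∂x - ∂f_1/∂y = ∂(x*(x - 3))/∂x - ∂(-4*y^2)/∂y = 2*x + 8*y - 3
Assembling: d(omega) = (2*x + 8*y - 3) dx ∧ dy.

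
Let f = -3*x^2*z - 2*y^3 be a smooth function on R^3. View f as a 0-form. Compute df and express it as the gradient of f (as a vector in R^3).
df = (-6*x*z) dx + (-6*y^2) dy + (-3*x^2) dz; grad f = (-6*x*z, -6*y^2, -3*x^2)

For a 0-form f, d f = (∂f/∂x) dx + (∂f/∂y) dy + (∂f/∂z) dz. The components of the vector representation are exactly the entries of grad f in Cartesian coordinates:
  ∂f/∂x = -6*x*z
  ∂f/∂y = -6*y^2
  ∂f/∂z = -3*x^2.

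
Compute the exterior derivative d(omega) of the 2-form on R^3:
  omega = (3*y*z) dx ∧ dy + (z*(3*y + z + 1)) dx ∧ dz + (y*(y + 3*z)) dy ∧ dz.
d(omega) = (3*y - 3*z) dx ∧ dy ∧ dz

For a 2-form omega = sum_{i<j} g_{ij} dx_i ∧ dx_j, the exterior derivative is
  d(omega) = sum_{i<j} d(g_{ij}) ∧ dx_i ∧ dx_j = sum_{i<j, k} (∂g_{ij}/∂x_k) dx_k ∧ dx_i ∧ dx_j.
Expand each term, using dx_k ∧ dx_i ∧ dx_j = sgn(permutation) dx_{(a)} ∧ dx_{(b)} ∧ dx_{(c)} with (a < b < c) sorted:
  d(3*y*z) includes (∂/∂z)(3*y*z) dz = (3*y) dz, which multiplied by dx ∧ dy gives (3*y) dx ∧ dy ∧ dz
  d(z*(3*y + z + 1)) includes (∂/∂y)(z*(3*y + z + 1)) dy = (3*z) dy, which multiplied by dx ∧ dz gives (-3*z) dx ∧ dy ∧ dz
Collecting like 3-forms: d(omega) = (3*y - 3*z) dx ∧ dy ∧ dz.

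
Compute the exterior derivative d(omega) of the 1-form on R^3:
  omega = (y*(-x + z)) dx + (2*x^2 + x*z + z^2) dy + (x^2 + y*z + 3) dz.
d(omega) = (5*x) dx ∧ dy + (2*x - y) dx ∧ dz + (-x - z) dy ∧ dz

For a 1-form omega = sum_i f_i dx_i, the exterior derivative is
  d(omega) = sum_{i < j} (∂f_j/∂x_i - ∂f_i/∂x_j) dx_i ∧ dx_j.
  coefficient of dx ∧ dy: ∂f_2/∂x - ∂f_1/∂y = ∂(2*x^2 + x*z + z^2)/∂x - ∂(y*(-x + z))/∂y = 5*x
  coefficient of dx ∧ dz: ∂f_3/∂x - ∂f_1/∂z = ∂(x^2 + y*z + 3)/∂x - ∂(y*(-x + z))/∂z = 2*x - y
  coefficient of dy ∧ dz: ∂f_3/∂y - ∂f_2/∂z = ∂(x^2 + y*z + 3)/∂y - ∂(2*x^2 + x*z + z^2)/∂z = -x - z
Assembling: d(omega) = (5*x) dx ∧ dy + (2*x - y) dx ∧ dz + (-x - z) dy ∧ dz.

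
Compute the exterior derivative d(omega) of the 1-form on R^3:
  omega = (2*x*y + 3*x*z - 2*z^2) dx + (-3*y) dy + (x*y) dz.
d(omega) = (-2*x) dx ∧ dy + (-3*x + y + 4*z) dx ∧ dz + (x) dy ∧ dz

For a 1-form omega = sum_i f_i dx_i, the exterior derivative is
  d(omega) = sum_{i < j} (∂f_j/∂x_i - ∂f_i/∂x_j) dx_i ∧ dx_j.
  coefficient of dx ∧ dy: ∂f_2/∂x - ∂f_1/∂y = ∂(-3*y)/∂x - ∂(2*x*y + 3*x*z - 2*z^2)/∂y = -2*x
  coefficient of dx ∧ dz: ∂f_3/∂x - ∂f_1/∂z = ∂(x*y)/∂x - ∂(2*x*y + 3*x*z - 2*z^2)/∂z = -3*x + y + 4*z
  coefficient of dy ∧ dz: ∂f_3/∂y - ∂f_2/∂z = ∂(x*y)/∂y - ∂(-3*y)/∂z = x
Assembling: d(omega) = (-2*x) dx ∧ dy + (-3*x + y + 4*z) dx ∧ dz + (x) dy ∧ dz.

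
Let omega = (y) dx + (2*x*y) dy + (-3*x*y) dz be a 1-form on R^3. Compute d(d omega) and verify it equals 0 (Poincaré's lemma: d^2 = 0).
d(d omega) = 0

Step 1: d omega = sum_{i<j} (∂f_j/∂x_i - ∂f_i/∂x_j) dx_i ∧ dx_j:
  coeff of dx ∧ dy: 2*y - 1
  coeff of dx ∧ dz: -3*y
  coeff of dy ∧ dz: -3*x
Step 2: Apply d again to each 2-form coefficient. The only possible 3-form in R^3 is dx ∧ dy ∧ dz, with coefficient
  ∂(coeff of dy∧dz)/∂x - ∂(coeff of dx∧dz)/∂y + ∂(coeff of dx∧dy)/∂z
  = ∂/∂x (-3*x) - ∂/∂y (-3*y) + ∂/∂z (2*y - 1).
Each of these terms simplifies to sums of mixed partials that cancel in pairs. The result is 0 (by equality of mixed partials for smooth functions — Schwarz / Clairaut).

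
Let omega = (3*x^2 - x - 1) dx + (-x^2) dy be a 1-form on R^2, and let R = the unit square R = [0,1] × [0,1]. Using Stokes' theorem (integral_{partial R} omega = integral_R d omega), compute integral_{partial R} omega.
integral_(partial R) omega = -1

Stokes: integral_partial_R omega = integral_R d omega with d omega = (∂Q/∂x - ∂P/∂y) dx ∧ dy.
  ∂Q/∂x = -2*x
  ∂P/∂y = 0
  integrand = ∂Q/∂x - ∂P/∂y = -2*x.
Integrating over R: integral_0^1 integral_0^1 (-2*x) dx dy = -1.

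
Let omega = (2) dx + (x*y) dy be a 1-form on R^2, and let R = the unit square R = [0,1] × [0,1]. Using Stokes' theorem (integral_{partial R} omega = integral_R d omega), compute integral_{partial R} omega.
integral_(partial R) omega = 1/2

Stokes: integral_partial_R omega = integral_R d omega with d omega = (∂Q/∂x - ∂P/∂y) dx ∧ dy.
  ∂Q/∂x = y
  ∂P/∂y = 0
  integrand = ∂Q/∂x - ∂P/∂y = y.
Integrating over R: integral_0^1 integral_0^1 (y) dx dy = 1/2.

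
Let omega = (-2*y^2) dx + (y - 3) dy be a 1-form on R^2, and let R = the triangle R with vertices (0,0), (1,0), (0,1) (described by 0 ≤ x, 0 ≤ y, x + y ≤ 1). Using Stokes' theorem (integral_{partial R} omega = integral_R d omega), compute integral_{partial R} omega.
integral_(partial R) omega = 2/3

Stokes: integral_partial_R omega = integral_R d omega with d omega = (∂Q/∂x - ∂P/∂y) dx ∧ dy.
  ∂Q/∂x = 0
  ∂P/∂y = -4*y
  integrand = ∂Q/∂x - ∂P/∂y = 4*y.
Integrating over R: integral_0^1 integral_0^{1-x} (4*y) dy dx = 2/3.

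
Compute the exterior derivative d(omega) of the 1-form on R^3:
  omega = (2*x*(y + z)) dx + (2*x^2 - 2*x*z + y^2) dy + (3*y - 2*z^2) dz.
d(omega) = (2*x - 2*z) dx ∧ dy + (-2*x) dx ∧ dz + (2*x + 3) dy ∧ dz

For a 1-form omega = sum_i f_i dx_i, the exterior derivative is
  d(omega) = sum_{i < j} (∂f_j/∂x_i - ∂f_i/∂x_j) dx_i ∧ dx_j.
  coefficient of dx ∧ dy: ∂f_2/∂x - ∂f_1/∂y = ∂(2*x^2 - 2*x*z + y^2)/∂x - ∂(2*x*(y + z))/∂y = 2*x - 2*z
  coefficient of dx ∧ dz: ∂f_3/∂x - ∂f_1/∂z = ∂(3*y - 2*z^2)/∂x - ∂(2*x*(y + z))/∂z = -2*x
  coefficient of dy ∧ dz: ∂f_3/∂y - ∂f_2/∂z = ∂(3*y - 2*z^2)/∂y - ∂(2*x^2 - 2*x*z + y^2)/∂z = 2*x + 3
Assembling: d(omega) = (2*x - 2*z) dx ∧ dy + (-2*x) dx ∧ dz + (2*x + 3) dy ∧ dz.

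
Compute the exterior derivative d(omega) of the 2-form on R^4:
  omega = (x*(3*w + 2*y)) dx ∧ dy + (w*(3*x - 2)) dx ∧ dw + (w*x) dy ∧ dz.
d(omega) = (3*x) dx ∧ dy ∧ dw + (w) dx ∧ dy ∧ dz + (x) dy ∧ dz ∧ dw

For a 2-form omega = sum_{i<j} g_{ij} dx_i ∧ dx_j, the exterior derivative is
  d(omega) = sum_{i<j} d(g_{ij}) ∧ dx_i ∧ dx_j = sum_{i<j, k} (∂g_{ij}/∂x_k) dx_k ∧ dx_i ∧ dx_j.
Expand each term, using dx_k ∧ dx_i ∧ dx_j = sgn(permutation) dx_{(a)} ∧ dx_{(b)} ∧ dx_{(c)} with (a < b < c) sorted:
  d(x*(3*w + 2*y)) includes (∂/∂w)(x*(3*w + 2*y)) dw = (3*x) dw, which multiplied by dx ∧ dy gives (3*x) dx ∧ dy ∧ dw
  d(w*x) includes (∂/∂x)(w*x) dx = (w) dx, which multiplied by dy ∧ dz gives (w) dx ∧ dy ∧ dz
  d(w*x) includes (∂/∂w)(w*x) dw = (x) dw, which multiplied by dy ∧ dz gives (x) dy ∧ dz ∧ dw
Collecting like 3-forms: d(omega) = (3*x) dx ∧ dy ∧ dw + (w) dx ∧ dy ∧ dz + (x) dy ∧ dz ∧ dw.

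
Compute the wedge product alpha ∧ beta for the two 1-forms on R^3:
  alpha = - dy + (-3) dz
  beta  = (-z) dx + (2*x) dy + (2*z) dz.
alpha ∧ beta = (-z) dx ∧ dy + (6*x - 2*z) dy ∧ dz + (-3*z) dx ∧ dz

Distribute the wedge, using dx_i ∧ dx_j = -dx_j ∧ dx_i and dx_i ∧ dx_i = 0. For each pair (i, j) with i < j, the coefficient of dx_i ∧ dx_j in alpha ∧ beta is (alpha_i * beta_j - alpha_j * beta_i). Collecting: alpha ∧ beta = (-z) dx ∧ dy + (6*x - 2*z) dy ∧ dz + (-3*z) dx ∧ dz.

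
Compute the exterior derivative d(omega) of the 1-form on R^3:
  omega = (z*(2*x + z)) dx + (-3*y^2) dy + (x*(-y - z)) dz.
d(omega) = (-2*x - y - 3*z) dx ∧ dz + (-x) dy ∧ dz

For a 1-form omega = sum_i f_i dx_i, the exterior derivative is
  d(omega) = sum_{i < j} (∂f_j/∂x_i - ∂f_i/∂x_j) dx_i ∧ dx_j.
  coefficient of dx ∧ dz: ∂f_3/∂x - ∂f_1/∂z = ∂(x*(-y - z))/∂x - ∂(z*(2*x + z))/∂z = -2*x - y - 3*z
  coefficient of dy ∧ dz: ∂f_3/∂y - ∂f_2/∂z = ∂(x*(-y - z))/∂y - ∂(-3*y^2)/∂z = -x
Assembling: d(omega) = (-2*x - y - 3*z) dx ∧ dz + (-x) dy ∧ dz.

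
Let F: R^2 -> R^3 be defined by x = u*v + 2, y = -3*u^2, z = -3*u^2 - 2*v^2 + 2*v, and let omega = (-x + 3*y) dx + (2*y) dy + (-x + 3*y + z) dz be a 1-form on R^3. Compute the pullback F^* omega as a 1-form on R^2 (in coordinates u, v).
F^* omega = (108*u^3 - 3*u^2*v + 11*u*v^2 - 12*u*v + 12*u - 2*v) du + (-9*u^3 + 47*u^2*v - 24*u^2 + 4*u*v^2 - 2*u*v - 2*u + 8*v^3 - 12*v^2 + 12*v - 4) dv

Using F^*(f dg) = (f ∘ F) d(g ∘ F), substitute each coordinate x_i by F_i(u, v) in f_i, and replace dx_i by d F_i = (∂F_i/∂u) du + (∂F_i/∂v) dv.
  For the x component: f_1(F) = -9*u^2 - u*v - 2; d F_1 = (v) du + (u) dv
  For the y component: f_2(F) = -6*u^2; d F_2 = (-6*u) du + (0) dv
  For the z component: f_3(F) = -12*u^2 - u*v - 2*v^2 + 2*v - 2; d F_3 = (-6*u) du + (2 - 4*v) dv
Combining and collecting du, dv coefficients:
  coeff of du: 108*u^3 - 3*u^2*v + 11*u*v^2 - 12*u*v + 12*u - 2*v
  coeff of dv: -9*u^3 + 47*u^2*v - 24*u^2 + 4*u*v^2 - 2*u*v - 2*u + 8*v^3 - 12*v^2 + 12*v - 4
F^* omega = (108*u^3 - 3*u^2*v + 11*u*v^2 - 12*u*v + 12*u - 2*v) du + (-9*u^3 + 47*u^2*v - 24*u^2 + 4*u*v^2 - 2*u*v - 2*u + 8*v^3 - 12*v^2 + 12*v - 4) dv.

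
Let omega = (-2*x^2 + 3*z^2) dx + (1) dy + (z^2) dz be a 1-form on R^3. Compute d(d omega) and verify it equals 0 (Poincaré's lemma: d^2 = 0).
d(d omega) = 0

Step 1: d omega = sum_{i<j} (∂f_j/∂x_i - ∂f_i/∂x_j) dx_i ∧ dx_j:
  coeff of dx ∧ dy: 0
  coeff of dx ∧ dz: -6*z
  coeff of dy ∧ dz: 0
Step 2: Apply d again to each 2-form coefficient. The only possible 3-form in R^3 is dx ∧ dy ∧ dz, with coefficient
  ∂(coeff of dy∧dz)/∂x - ∂(coeff of dx∧dz)/∂y + ∂(coeff of dx∧dy)/∂z
  = ∂/∂x (0) - ∂/∂y (-6*z) + ∂/∂z (0).
Each of these terms simplifies to sums of mixed partials that cancel in pairs. The result is 0 (by equality of mixed partials for smooth functions — Schwarz / Clairaut).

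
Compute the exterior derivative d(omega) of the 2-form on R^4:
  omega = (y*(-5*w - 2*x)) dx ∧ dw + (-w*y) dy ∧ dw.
d(omega) = (5*w + 2*x) dx ∧ dy ∧ dw

For a 2-form omega = sum_{i<j} g_{ij} dx_i ∧ dx_j, the exterior derivative is
  d(omega) = sum_{i<j} d(g_{ij}) ∧ dx_i ∧ dx_j = sum_{i<j, k} (∂g_{ij}/∂x_k) dx_k ∧ dx_i ∧ dx_j.
Expand each term, using dx_k ∧ dx_i ∧ dx_j = sgn(permutation) dx_{(a)} ∧ dx_{(b)} ∧ dx_{(c)} with (a < b < c) sorted:
  d(y*(-5*w - 2*x)) includes (∂/∂y)(y*(-5*w - 2*x)) dy = (-5*w - 2*x) dy, which multiplied by dx ∧ dw gives (5*w + 2*x) dx ∧ dy ∧ dw
Collecting like 3-forms: d(omega) = (5*w + 2*x) dx ∧ dy ∧ dw.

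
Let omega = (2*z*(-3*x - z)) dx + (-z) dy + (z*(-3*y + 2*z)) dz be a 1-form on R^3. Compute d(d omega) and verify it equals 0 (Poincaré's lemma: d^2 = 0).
d(d omega) = 0

Step 1: d omega = sum_{i<j} (∂f_j/∂x_i - ∂f_i/∂x_j) dx_i ∧ dx_j:
  coeff of dx ∧ dy: 0
  coeff of dx ∧ dz: 6*x + 4*z
  coeff of dy ∧ dz: 1 - 3*z
Step 2: Apply d again to each 2-form coefficient. The only possible 3-form in R^3 is dx ∧ dy ∧ dz, with coefficient
  ∂(coeff of dy∧dz)/∂x - ∂(coeff of dx∧dz)/∂y + ∂(coeff of dx∧dy)/∂z
  = ∂/∂x (1 - 3*z) - ∂/∂y (6*x + 4*z) + ∂/∂z (0).
Each of these terms simplifies to sums of mixed partials that cancel in pairs. The result is 0 (by equality of mixed partials for smooth functions — Schwarz / Clairaut).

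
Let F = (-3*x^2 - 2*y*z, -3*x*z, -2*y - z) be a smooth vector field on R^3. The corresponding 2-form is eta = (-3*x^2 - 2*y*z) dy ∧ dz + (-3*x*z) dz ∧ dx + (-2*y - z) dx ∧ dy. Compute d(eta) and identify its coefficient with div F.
d(eta) = (-6*x - 1) dx ∧ dy ∧ dz; div F = -6*x - 1

For a 2-form in R^3 of the form above, applying d gives a 3-form with coefficient ∂P/∂x + ∂Q/∂y + ∂R/∂z:
  ∂P/∂x = -6*x
  ∂Q/∂y = 0
  ∂R/∂z = -1
Sum = -6*x - 1, which is exactly div F.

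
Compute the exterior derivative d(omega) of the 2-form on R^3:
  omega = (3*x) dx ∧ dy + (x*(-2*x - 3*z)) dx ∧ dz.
d(omega) = 0

For a 2-form omega = sum_{i<j} g_{ij} dx_i ∧ dx_j, the exterior derivative is
  d(omega) = sum_{i<j} d(g_{ij}) ∧ dx_i ∧ dx_j = sum_{i<j, k} (∂g_{ij}/∂x_k) dx_k ∧ dx_i ∧ dx_j.
Expand each term, using dx_k ∧ dx_i ∧ dx_j = sgn(permutation) dx_{(a)} ∧ dx_{(b)} ∧ dx_{(c)} with (a < b < c) sorted:

Collecting like 3-forms: d(omega) = 0.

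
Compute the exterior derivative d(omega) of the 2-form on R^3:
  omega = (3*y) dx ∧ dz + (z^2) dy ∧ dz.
d(omega) = (-3) dx ∧ dy ∧ dz

For a 2-form omega = sum_{i<j} g_{ij} dx_i ∧ dx_j, the exterior derivative is
  d(omega) = sum_{i<j} d(g_{ij}) ∧ dx_i ∧ dx_j = sum_{i<j, k} (∂g_{ij}/∂x_k) dx_k ∧ dx_i ∧ dx_j.
Expand each term, using dx_k ∧ dx_i ∧ dx_j = sgn(permutation) dx_{(a)} ∧ dx_{(b)} ∧ dx_{(c)} with (a < b < c) sorted:
  d(3*y) includes (∂/∂y)(3*y) dy = (3) dy, which multiplied by dx ∧ dz gives (-3) dx ∧ dy ∧ dz
Collecting like 3-forms: d(omega) = (-3) dx ∧ dy ∧ dz.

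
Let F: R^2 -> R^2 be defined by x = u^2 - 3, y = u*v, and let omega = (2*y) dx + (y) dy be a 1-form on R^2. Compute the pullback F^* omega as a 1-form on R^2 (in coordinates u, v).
F^* omega = (u*v*(4*u + v)) du + (u^2*v) dv

Using F^*(f dg) = (f ∘ F) d(g ∘ F), substitute each coordinate x_i by F_i(u, v) in f_i, and replace dx_i by d F_i = (∂F_i/∂u) du + (∂F_i/∂v) dv.
  For the x component: f_1(F) = 2*u*v; d F_1 = (2*u) du + (0) dv
  For the y component: f_2(F) = u*v; d F_2 = (v) du + (u) dv
Combining and collecting du, dv coefficients:
  coeff of du: u*v*(4*u + v)
  coeff of dv: u^2*v
F^* omega = (u*v*(4*u + v)) du + (u^2*v) dv.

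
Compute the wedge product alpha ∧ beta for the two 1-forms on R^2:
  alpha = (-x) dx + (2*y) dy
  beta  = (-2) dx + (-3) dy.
alpha ∧ beta = (3*x + 4*y) dx ∧ dy

Distribute the wedge, using dx_i ∧ dx_j = -dx_j ∧ dx_i and dx_i ∧ dx_i = 0. For each pair (i, j) with i < j, the coefficient of dx_i ∧ dx_j in alpha ∧ beta is (alpha_i * beta_j - alpha_j * beta_i). Collecting: alpha ∧ beta = (3*x + 4*y) dx ∧ dy.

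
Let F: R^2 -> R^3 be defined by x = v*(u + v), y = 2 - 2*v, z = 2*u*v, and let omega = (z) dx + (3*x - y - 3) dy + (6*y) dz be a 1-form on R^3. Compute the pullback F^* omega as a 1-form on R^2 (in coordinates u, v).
F^* omega = (2*v*(u*v - 12*v + 12)) du + (2*u^2*v + 4*u*v^2 - 30*u*v + 24*u - 6*v^2 - 4*v + 10) dv

Using F^*(f dg) = (f ∘ F) d(g ∘ F), substitute each coordinate x_i by F_i(u, v) in f_i, and replace dx_i by d F_i = (∂F_i/∂u) du + (∂F_i/∂v) dv.
  For the x component: f_1(F) = 2*u*v; d F_1 = (v) du + (u + 2*v) dv
  For the y component: f_2(F) = 3*u*v + 3*v^2 + 2*v - 5; d F_2 = (0) du + (-2) dv
  For the z component: f_3(F) = 12 - 12*v; d F_3 = (2*v) du + (2*u) dv
Combining and collecting du, dv coefficients:
  coeff of du: 2*v*(u*v - 12*v + 12)
  coeff of dv: 2*u^2*v + 4*u*v^2 - 30*u*v + 24*u - 6*v^2 - 4*v + 10
F^* omega = (2*v*(u*v - 12*v + 12)) du + (2*u^2*v + 4*u*v^2 - 30*u*v + 24*u - 6*v^2 - 4*v + 10) dv.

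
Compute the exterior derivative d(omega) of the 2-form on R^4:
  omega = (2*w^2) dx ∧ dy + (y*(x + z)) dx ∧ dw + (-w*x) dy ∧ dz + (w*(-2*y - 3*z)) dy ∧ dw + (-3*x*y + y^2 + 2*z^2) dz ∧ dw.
d(omega) = (4*w - x - z) dx ∧ dy ∧ dw + (-4*y) dx ∧ dz ∧ dw + (-w) dx ∧ dy ∧ dz + (3*w - 4*x + 2*y) dy ∧ dz ∧ dw

For a 2-form omega = sum_{i<j} g_{ij} dx_i ∧ dx_j, the exterior derivative is
  d(omega) = sum_{i<j} d(g_{ij}) ∧ dx_i ∧ dx_j = sum_{i<j, k} (∂g_{ij}/∂x_k) dx_k ∧ dx_i ∧ dx_j.
Expand each term, using dx_k ∧ dx_i ∧ dx_j = sgn(permutation) dx_{(a)} ∧ dx_{(b)} ∧ dx_{(c)} with (a < b < c) sorted:
  d(2*w^2) includes (∂/∂w)(2*w^2) dw = (4*w) dw, which multiplied by dx ∧ dy gives (4*w) dx ∧ dy ∧ dw
  d(y*(x + z)) includes (∂/∂y)(y*(x + z)) dy = (x + z) dy, which multiplied by dx ∧ dw gives (-x - z) dx ∧ dy ∧ dw
  d(y*(x + z)) includes (∂/∂z)(y*(x + z)) dz = (y) dz, which multiplied by dx ∧ dw gives (-y) dx ∧ dz ∧ dw
  d(-w*x) includes (∂/∂x)(-w*x) dx = (-w) dx, which multiplied by dy ∧ dz gives (-w) dx ∧ dy ∧ dz
  d(-w*x) includes (∂/∂w)(-w*x) dw = (-x) dw, which multiplied by dy ∧ dz gives (-x) dy ∧ dz ∧ dw
  d(w*(-2*y - 3*z)) includes (∂/∂z)(w*(-2*y - 3*z)) dz = (-3*w) dz, which multiplied by dy ∧ dw gives (3*w) dy ∧ dz ∧ dw
  d(-3*x*y + y^2 + 2*z^2) includes (∂/∂x)(-3*x*y + y^2 + 2*z^2) dx = (-3*y) dx, which multiplied by dz ∧ dw gives (-3*y) dx ∧ dz ∧ dw
  d(-3*x*y + y^2 + 2*z^2) includes (∂/∂y)(-3*x*y + y^2 + 2*z^2) dy = (-3*x + 2*y) dy, which multiplied by dz ∧ dw gives (-3*x + 2*y) dy ∧ dz ∧ dw
Collecting like 3-forms: d(omega) = (4*w - x - z) dx ∧ dy ∧ dw + (-4*y) dx ∧ dz ∧ dw + (-w) dx ∧ dy ∧ dz + (3*w - 4*x + 2*y) dy ∧ dz ∧ dw.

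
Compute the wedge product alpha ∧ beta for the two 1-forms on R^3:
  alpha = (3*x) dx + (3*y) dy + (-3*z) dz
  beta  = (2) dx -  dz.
alpha ∧ beta = (-3*x + 6*z) dx ∧ dz + (-6*y) dx ∧ dy + (-3*y) dy ∧ dz

Distribute the wedge, using dx_i ∧ dx_j = -dx_j ∧ dx_i and dx_i ∧ dx_i = 0. For each pair (i, j) with i < j, the coefficient of dx_i ∧ dx_j in alpha ∧ beta is (alpha_i * beta_j - alpha_j * beta_i). Collecting: alpha ∧ beta = (-3*x + 6*z) dx ∧ dz + (-6*y) dx ∧ dy + (-3*y) dy ∧ dz.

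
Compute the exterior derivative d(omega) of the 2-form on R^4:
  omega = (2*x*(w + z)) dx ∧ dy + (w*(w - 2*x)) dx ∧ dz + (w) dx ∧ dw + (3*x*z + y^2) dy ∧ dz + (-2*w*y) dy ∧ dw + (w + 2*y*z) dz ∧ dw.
d(omega) = (2*x + 3*z) dx ∧ dy ∧ dz + (2*x) dx ∧ dy ∧ dw + (2*w - 2*x) dx ∧ dz ∧ dw + (2*z) dy ∧ dz ∧ dw

For a 2-form omega = sum_{i<j} g_{ij} dx_i ∧ dx_j, the exterior derivative is
  d(omega) = sum_{i<j} d(g_{ij}) ∧ dx_i ∧ dx_j = sum_{i<j, k} (∂g_{ij}/∂x_k) dx_k ∧ dx_i ∧ dx_j.
Expand each term, using dx_k ∧ dx_i ∧ dx_j = sgn(permutation) dx_{(a)} ∧ dx_{(b)} ∧ dx_{(c)} with (a < b < c) sorted:
  d(2*x*(w + z)) includes (∂/∂z)(2*x*(w + z)) dz = (2*x) dz, which multiplied by dx ∧ dy gives (2*x) dx ∧ dy ∧ dz
  d(2*x*(w + z)) includes (∂/∂w)(2*x*(w + z)) dw = (2*x) dw, which multiplied by dx ∧ dy gives (2*x) dx ∧ dy ∧ dw
  d(w*(w - 2*x)) includes (∂/∂w)(w*(w - 2*x)) dw = (2*w - 2*x) dw, which multiplied by dx ∧ dz gives (2*w - 2*x) dx ∧ dz ∧ dw
  d(3*x*z + y^2) includes (∂/∂x)(3*x*z + y^2) dx = (3*z) dx, which multiplied by dy ∧ dz gives (3*z) dx ∧ dy ∧ dz
  d(w + 2*y*z) includes (∂/∂y)(w + 2*y*z) dy = (2*z) dy, which multiplied by dz ∧ dw gives (2*z) dy ∧ dz ∧ dw
Collecting like 3-forms: d(omega) = (2*x + 3*z) dx ∧ dy ∧ dz + (2*x) dx ∧ dy ∧ dw + (2*w - 2*x) dx ∧ dz ∧ dw + (2*z) dy ∧ dz ∧ dw.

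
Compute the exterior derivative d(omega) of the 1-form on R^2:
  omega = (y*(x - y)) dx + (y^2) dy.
d(omega) = (-x + 2*y) dx ∧ dy

For a 1-form omega = sum_i f_i dx_i, the exterior derivative is
  d(omega) = sum_{i < j} (∂f_j/∂x_i - ∂f_i/∂x_j) dx_i ∧ dx_j.
  coefficient of dx ∧ dy: ∂f_2/∂x - ∂f_1/∂y = ∂(y^2)/∂x - ∂(y*(x - y))/∂y = -x + 2*y
Assembling: d(omega) = (-x + 2*y) dx ∧ dy.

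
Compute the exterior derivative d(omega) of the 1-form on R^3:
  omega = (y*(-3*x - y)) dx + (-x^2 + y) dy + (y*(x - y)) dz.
d(omega) = (x + 2*y) dx ∧ dy + (y) dx ∧ dz + (x - 2*y) dy ∧ dz

For a 1-form omega = sum_i f_i dx_i, the exterior derivative is
  d(omega) = sum_{i < j} (∂f_j/∂x_i - ∂f_i/∂x_j) dx_i ∧ dx_j.
  coefficient of dx ∧ dy: ∂f_2/∂x - ∂f_1/∂y = ∂(-x^2 + y)/∂x - ∂(y*(-3*x - y))/∂y = x + 2*y
  coefficient of dx ∧ dz: ∂f_3/∂x - ∂f_1/∂z = ∂(y*(x - y))/∂x - ∂(y*(-3*x - y))/∂z = y
  coefficient of dy ∧ dz: ∂f_3/∂y - ∂f_2/∂z = ∂(y*(x - y))/∂y - ∂(-x^2 + y)/∂z = x - 2*y
Assembling: d(omega) = (x + 2*y) dx ∧ dy + (y) dx ∧ dz + (x - 2*y) dy ∧ dz.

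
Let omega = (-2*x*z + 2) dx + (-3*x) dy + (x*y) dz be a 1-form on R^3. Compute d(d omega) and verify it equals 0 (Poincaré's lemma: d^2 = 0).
d(d omega) = 0

Step 1: d omega = sum_{i<j} (∂f_j/∂x_i - ∂f_i/∂x_j) dx_i ∧ dx_j:
  coeff of dx ∧ dy: -3
  coeff of dx ∧ dz: 2*x + y
  coeff of dy ∧ dz: x
Step 2: Apply d again to each 2-form coefficient. The only possible 3-form in R^3 is dx ∧ dy ∧ dz, with coefficient
  ∂(coeff of dy∧dz)/∂x - ∂(coeff of dx∧dz)/∂y + ∂(coeff of dx∧dy)/∂z
  = ∂/∂x (x) - ∂/∂y (2*x + y) + ∂/∂z (-3).
Each of these terms simplifies to sums of mixed partials that cancel in pairs. The result is 0 (by equality of mixed partials for smooth functions — Schwarz / Clairaut).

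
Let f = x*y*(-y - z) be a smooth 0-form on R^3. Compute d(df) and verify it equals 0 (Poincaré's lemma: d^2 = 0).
d(df) = 0

Step 1: df = sum_i (∂f/∂x_i) dx_i = (y*(-y - z)) dx + (x*(-2*y - z)) dy + (-x*y) dz.
Step 2: Apply d again. Using the 1-form formula, the coefficient of dx ∧ dy in d(df) is ∂^2 f/∂x ∂y - ∂^2 f/∂y ∂x = (-2*y - z) - (-2*y - z) = 0 (equality of mixed partials for smooth f).
Similarly for dx ∧ dz and dy ∧ dz — all coefficients vanish. So d(df) = 0.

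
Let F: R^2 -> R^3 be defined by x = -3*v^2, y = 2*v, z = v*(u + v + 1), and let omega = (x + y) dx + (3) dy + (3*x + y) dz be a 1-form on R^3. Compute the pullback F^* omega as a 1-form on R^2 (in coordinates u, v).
F^* omega = (v^2*(2 - 9*v)) du + (-9*u*v^2 + 2*u*v - 17*v^2 + 2*v + 6) dv

Using F^*(f dg) = (f ∘ F) d(g ∘ F), substitute each coordinate x_i by F_i(u, v) in f_i, and replace dx_i by d F_i = (∂F_i/∂u) du + (∂F_i/∂v) dv.
  For the x component: f_1(F) = v*(2 - 3*v); d F_1 = (0) du + (-6*v) dv
  For the y component: f_2(F) = 3; d F_2 = (0) du + (2) dv
  For the z component: f_3(F) = v*(2 - 9*v); d F_3 = (v) du + (u + 2*v + 1) dv
Combining and collecting du, dv coefficients:
  coeff of du: v^2*(2 - 9*v)
  coeff of dv: -9*u*v^2 + 2*u*v - 17*v^2 + 2*v + 6
F^* omega = (v^2*(2 - 9*v)) du + (-9*u*v^2 + 2*u*v - 17*v^2 + 2*v + 6) dv.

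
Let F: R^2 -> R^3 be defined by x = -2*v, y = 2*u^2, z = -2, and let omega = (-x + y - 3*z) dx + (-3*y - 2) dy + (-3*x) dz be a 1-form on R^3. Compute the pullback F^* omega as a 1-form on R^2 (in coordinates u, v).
F^* omega = (-24*u^3 - 8*u) du + (-4*u^2 - 4*v - 12) dv

Using F^*(f dg) = (f ∘ F) d(g ∘ F), substitute each coordinate x_i by F_i(u, v) in f_i, and replace dx_i by d F_i = (∂F_i/∂u) du + (∂F_i/∂v) dv.
  For the x component: f_1(F) = 2*u^2 + 2*v + 6; d F_1 = (0) du + (-2) dv
  For the y component: f_2(F) = -6*u^2 - 2; d F_2 = (4*u) du + (0) dv
  For the z component: f_3(F) = 6*v; d F_3 = (0) du + (0) dv
Combining and collecting du, dv coefficients:
  coeff of du: -24*u^3 - 8*u
  coeff of dv: -4*u^2 - 4*v - 12
F^* omega = (-24*u^3 - 8*u) du + (-4*u^2 - 4*v - 12) dv.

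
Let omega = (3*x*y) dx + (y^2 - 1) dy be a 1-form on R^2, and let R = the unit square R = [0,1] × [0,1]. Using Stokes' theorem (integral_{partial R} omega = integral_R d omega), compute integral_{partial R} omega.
integral_(partial R) omega = -3/2

Stokes: integral_partial_R omega = integral_R d omega with d omega = (∂Q/∂x - ∂P/∂y) dx ∧ dy.
  ∂Q/∂x = 0
  ∂P/∂y = 3*x
  integrand = ∂Q/∂x - ∂P/∂y = -3*x.
Integrating over R: integral_0^1 integral_0^1 (-3*x) dx dy = -3/2.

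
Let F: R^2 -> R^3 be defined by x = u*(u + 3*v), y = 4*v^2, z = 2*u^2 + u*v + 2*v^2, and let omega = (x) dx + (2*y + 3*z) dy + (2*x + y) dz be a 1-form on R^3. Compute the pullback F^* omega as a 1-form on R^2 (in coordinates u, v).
F^* omega = (10*u^3 + 35*u^2*v + 31*u*v^2 + 4*v^3) du + (5*u^3 + 71*u^2*v + 52*u*v^2 + 128*v^3) dv

Using F^*(f dg) = (f ∘ F) d(g ∘ F), substitute each coordinate x_i by F_i(u, v) in f_i, and replace dx_i by d F_i = (∂F_i/∂u) du + (∂F_i/∂v) dv.
  For the x component: f_1(F) = u*(u + 3*v); d F_1 = (2*u + 3*v) du + (3*u) dv
  For the y component: f_2(F) = 6*u^2 + 3*u*v + 14*v^2; d F_2 = (0) du + (8*v) dv
  For the z component: f_3(F) = 2*u^2 + 6*u*v + 4*v^2; d F_3 = (4*u + v) du + (u + 4*v) dv
Combining and collecting du, dv coefficients:
  coeff of du: 10*u^3 + 35*u^2*v + 31*u*v^2 + 4*v^3
  coeff of dv: 5*u^3 + 71*u^2*v + 52*u*v^2 + 128*v^3
F^* omega = (10*u^3 + 35*u^2*v + 31*u*v^2 + 4*v^3) du + (5*u^3 + 71*u^2*v + 52*u*v^2 + 128*v^3) dv.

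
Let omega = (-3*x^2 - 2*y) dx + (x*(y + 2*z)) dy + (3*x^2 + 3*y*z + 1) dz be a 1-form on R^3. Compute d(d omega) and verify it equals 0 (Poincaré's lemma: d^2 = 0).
d(d omega) = 0

Step 1: d omega = sum_{i<j} (∂f_j/∂x_i - ∂f_i/∂x_j) dx_i ∧ dx_j:
  coeff of dx ∧ dy: y + 2*z + 2
  coeff of dx ∧ dz: 6*x
  coeff of dy ∧ dz: -2*x + 3*z
Step 2: Apply d again to each 2-form coefficient. The only possible 3-form in R^3 is dx ∧ dy ∧ dz, with coefficient
  ∂(coeff of dy∧dz)/∂x - ∂(coeff of dx∧dz)/∂y + ∂(coeff of dx∧dy)/∂z
  = ∂/∂x (-2*x + 3*z) - ∂/∂y (6*x) + ∂/∂z (y + 2*z + 2).
Each of these terms simplifies to sums of mixed partials that cancel in pairs. The result is 0 (by equality of mixed partials for smooth functions — Schwarz / Clairaut).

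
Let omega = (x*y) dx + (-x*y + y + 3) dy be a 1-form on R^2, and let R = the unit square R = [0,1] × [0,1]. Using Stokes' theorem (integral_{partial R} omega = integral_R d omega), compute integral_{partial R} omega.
integral_(partial R) omega = -1

Stokes: integral_partial_R omega = integral_R d omega with d omega = (∂Q/∂x - ∂P/∂y) dx ∧ dy.
  ∂Q/∂x = -y
  ∂P/∂y = x
  integrand = ∂Q/∂x - ∂P/∂y = -x - y.
Integrating over R: integral_0^1 integral_0^1 (-x - y) dx dy = -1.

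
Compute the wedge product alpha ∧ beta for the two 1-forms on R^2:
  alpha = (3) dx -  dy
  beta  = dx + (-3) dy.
alpha ∧ beta = (-8) dx ∧ dy

Distribute the wedge, using dx_i ∧ dx_j = -dx_j ∧ dx_i and dx_i ∧ dx_i = 0. For each pair (i, j) with i < j, the coefficient of dx_i ∧ dx_j in alpha ∧ beta is (alpha_i * beta_j - alpha_j * beta_i). Collecting: alpha ∧ beta = (-8) dx ∧ dy.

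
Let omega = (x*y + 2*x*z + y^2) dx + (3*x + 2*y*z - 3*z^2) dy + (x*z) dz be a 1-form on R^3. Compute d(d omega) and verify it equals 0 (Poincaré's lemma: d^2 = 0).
d(d omega) = 0

Step 1: d omega = sum_{i<j} (∂f_j/∂x_i - ∂f_i/∂x_j) dx_i ∧ dx_j:
  coeff of dx ∧ dy: -x - 2*y + 3
  coeff of dx ∧ dz: -2*x + z
  coeff of dy ∧ dz: -2*y + 6*z
Step 2: Apply d again to each 2-form coefficient. The only possible 3-form in R^3 is dx ∧ dy ∧ dz, with coefficient
  ∂(coeff of dy∧dz)/∂x - ∂(coeff of dx∧dz)/∂y + ∂(coeff of dx∧dy)/∂z
  = ∂/∂x (-2*y + 6*z) - ∂/∂y (-2*x + z) + ∂/∂z (-x - 2*y + 3).
Each of these terms simplifies to sums of mixed partials that cancel in pairs. The result is 0 (by equality of mixed partials for smooth functions — Schwarz / Clairaut).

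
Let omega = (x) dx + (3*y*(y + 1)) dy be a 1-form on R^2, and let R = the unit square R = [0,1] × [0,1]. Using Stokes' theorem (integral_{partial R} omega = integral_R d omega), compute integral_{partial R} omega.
integral_(partial R) omega = 0

Stokes: integral_partial_R omega = integral_R d omega with d omega = (∂Q/∂x - ∂P/∂y) dx ∧ dy.
  ∂Q/∂x = 0
  ∂P/∂y = 0
  integrand = ∂Q/∂x - ∂P/∂y = 0.
Integrating over R: integral_0^1 integral_0^1 (0) dx dy = 0.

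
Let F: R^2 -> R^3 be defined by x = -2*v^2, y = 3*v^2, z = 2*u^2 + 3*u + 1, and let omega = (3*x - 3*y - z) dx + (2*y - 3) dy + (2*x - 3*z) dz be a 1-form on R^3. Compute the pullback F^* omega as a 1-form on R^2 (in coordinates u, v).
F^* omega = (-24*u^3 - 54*u^2 - 16*u*v^2 - 39*u - 12*v^2 - 9) du + (2*v*(4*u^2 + 6*u + 48*v^2 - 7)) dv

Using F^*(f dg) = (f ∘ F) d(g ∘ F), substitute each coordinate x_i by F_i(u, v) in f_i, and replace dx_i by d F_i = (∂F_i/∂u) du + (∂F_i/∂v) dv.
  For the x component: f_1(F) = -2*u^2 - 3*u - 15*v^2 - 1; d F_1 = (0) du + (-4*v) dv
  For the y component: f_2(F) = 6*v^2 - 3; d F_2 = (0) du + (6*v) dv
  For the z component: f_3(F) = -6*u^2 - 9*u - 4*v^2 - 3; d F_3 = (4*u + 3) du + (0) dv
Combining and collecting du, dv coefficients:
  coeff of du: -24*u^3 - 54*u^2 - 16*u*v^2 - 39*u - 12*v^2 - 9
  coeff of dv: 2*v*(4*u^2 + 6*u + 48*v^2 - 7)
F^* omega = (-24*u^3 - 54*u^2 - 16*u*v^2 - 39*u - 12*v^2 - 9) du + (2*v*(4*u^2 + 6*u + 48*v^2 - 7)) dv.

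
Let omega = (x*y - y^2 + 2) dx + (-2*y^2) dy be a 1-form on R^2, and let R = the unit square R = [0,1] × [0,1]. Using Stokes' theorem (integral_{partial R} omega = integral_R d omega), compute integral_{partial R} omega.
integral_(partial R) omega = 1/2

Stokes: integral_partial_R omega = integral_R d omega with d omega = (∂Q/∂x - ∂P/∂y) dx ∧ dy.
  ∂Q/∂x = 0
  ∂P/∂y = x - 2*y
  integrand = ∂Q/∂x - ∂P/∂y = -x + 2*y.
Integrating over R: integral_0^1 integral_0^1 (-x + 2*y) dx dy = 1/2.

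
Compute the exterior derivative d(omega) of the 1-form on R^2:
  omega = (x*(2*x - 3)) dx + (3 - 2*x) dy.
d(omega) = (-2) dx ∧ dy

For a 1-form omega = sum_i f_i dx_i, the exterior derivative is
  d(omega) = sum_{i < j} (∂f_j/∂x_i - ∂f_i/∂x_j) dx_i ∧ dx_j.
  coefficient of dx ∧ dy: ∂f_2/∂x - ∂f_1/∂y = ∂(3 - 2*x)/∂x - ∂(x*(2*x - 3))/∂y = -2
Assembling: d(omega) = (-2) dx ∧ dy.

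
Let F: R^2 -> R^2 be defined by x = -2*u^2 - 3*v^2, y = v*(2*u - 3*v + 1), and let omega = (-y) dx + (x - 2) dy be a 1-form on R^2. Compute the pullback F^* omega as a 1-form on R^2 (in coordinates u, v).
F^* omega = (2*v*(2*u^2 - 6*u*v + 2*u - 3*v^2 - 2)) du + (-4*u^3 + 12*u^2*v - 2*u^2 + 6*u*v^2 - 4*u + 3*v^2 + 12*v - 2) dv

Using F^*(f dg) = (f ∘ F) d(g ∘ F), substitute each coordinate x_i by F_i(u, v) in f_i, and replace dx_i by d F_i = (∂F_i/∂u) du + (∂F_i/∂v) dv.
  For the x component: f_1(F) = v*(-2*u + 3*v - 1); d F_1 = (-4*u) du + (-6*v) dv
  For the y component: f_2(F) = -2*u^2 - 3*v^2 - 2; d F_2 = (2*v) du + (2*u - 6*v + 1) dv
Combining and collecting du, dv coefficients:
  coeff of du: 2*v*(2*u^2 - 6*u*v + 2*u - 3*v^2 - 2)
  coeff of dv: -4*u^3 + 12*u^2*v - 2*u^2 + 6*u*v^2 - 4*u + 3*v^2 + 12*v - 2
F^* omega = (2*v*(2*u^2 - 6*u*v + 2*u - 3*v^2 - 2)) du + (-4*u^3 + 12*u^2*v - 2*u^2 + 6*u*v^2 - 4*u + 3*v^2 + 12*v - 2) dv.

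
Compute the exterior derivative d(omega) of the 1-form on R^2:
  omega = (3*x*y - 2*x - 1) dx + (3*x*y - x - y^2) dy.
d(omega) = (-3*x + 3*y - 1) dx ∧ dy

For a 1-form omega = sum_i f_i dx_i, the exterior derivative is
  d(omega) = sum_{i < j} (∂f_j/∂x_i - ∂f_i/∂x_j) dx_i ∧ dx_j.
  coefficient of dx ∧ dy: ∂f_2/∂x - ∂f_1/∂y = ∂(3*x*y - x - y^2)/∂x - ∂(3*x*y - 2*x - 1)/∂y = -3*x + 3*y - 1
Assembling: d(omega) = (-3*x + 3*y - 1) dx ∧ dy.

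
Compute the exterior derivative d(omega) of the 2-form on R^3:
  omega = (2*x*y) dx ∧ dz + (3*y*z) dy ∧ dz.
d(omega) = (-2*x) dx ∧ dy ∧ dz

For a 2-form omega = sum_{i<j} g_{ij} dx_i ∧ dx_j, the exterior derivative is
  d(omega) = sum_{i<j} d(g_{ij}) ∧ dx_i ∧ dx_j = sum_{i<j, k} (∂g_{ij}/∂x_k) dx_k ∧ dx_i ∧ dx_j.
Expand each term, using dx_k ∧ dx_i ∧ dx_j = sgn(permutation) dx_{(a)} ∧ dx_{(b)} ∧ dx_{(c)} with (a < b < c) sorted:
  d(2*x*y) includes (∂/∂y)(2*x*y) dy = (2*x) dy, which multiplied by dx ∧ dz gives (-2*x) dx ∧ dy ∧ dz
Collecting like 3-forms: d(omega) = (-2*x) dx ∧ dy ∧ dz.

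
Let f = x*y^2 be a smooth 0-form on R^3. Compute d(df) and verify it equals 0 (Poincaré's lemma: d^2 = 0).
d(df) = 0

Step 1: df = sum_i (∂f/∂x_i) dx_i = (y^2) dx + (2*x*y) dy + (0) dz.
Step 2: Apply d again. Using the 1-form formula, the coefficient of dx ∧ dy in d(df) is ∂^2 f/∂x ∂y - ∂^2 f/∂y ∂x = (2*y) - (2*y) = 0 (equality of mixed partials for smooth f).
Similarly for dx ∧ dz and dy ∧ dz — all coefficients vanish. So d(df) = 0.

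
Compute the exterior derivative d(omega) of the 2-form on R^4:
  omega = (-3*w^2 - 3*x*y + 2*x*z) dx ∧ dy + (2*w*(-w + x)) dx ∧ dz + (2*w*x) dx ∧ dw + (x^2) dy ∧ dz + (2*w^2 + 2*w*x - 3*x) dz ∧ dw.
d(omega) = (4*x) dx ∧ dy ∧ dz + (-6*w) dx ∧ dy ∧ dw + (-2*w + 2*x - 3) dx ∧ dz ∧ dw

For a 2-form omega = sum_{i<j} g_{ij} dx_i ∧ dx_j, the exterior derivative is
  d(omega) = sum_{i<j} d(g_{ij}) ∧ dx_i ∧ dx_j = sum_{i<j, k} (∂g_{ij}/∂x_k) dx_k ∧ dx_i ∧ dx_j.
Expand each term, using dx_k ∧ dx_i ∧ dx_j = sgn(permutation) dx_{(a)} ∧ dx_{(b)} ∧ dx_{(c)} with (a < b < c) sorted:
  d(-3*w^2 - 3*x*y + 2*x*z) includes (∂/∂z)(-3*w^2 - 3*x*y + 2*x*z) dz = (2*x) dz, which multiplied by dx ∧ dy gives (2*x) dx ∧ dy ∧ dz
  d(-3*w^2 - 3*x*y + 2*x*z) includes (∂/∂w)(-3*w^2 - 3*x*y + 2*x*z) dw = (-6*w) dw, which multiplied by dx ∧ dy gives (-6*w) dx ∧ dy ∧ dw
  d(2*w*(-w + x)) includes (∂/∂w)(2*w*(-w + x)) dw = (-4*w + 2*x) dw, which multiplied by dx ∧ dz gives (-4*w + 2*x) dx ∧ dz ∧ dw
  d(x^2) includes (∂/∂x)(x^2) dx = (2*x) dx, which multiplied by dy ∧ dz gives (2*x) dx ∧ dy ∧ dz
  d(2*w^2 + 2*w*x - 3*x) includes (∂/∂x)(2*w^2 + 2*w*x - 3*x) dx = (2*w - 3) dx, which multiplied by dz ∧ dw gives (2*w - 3) dx ∧ dz ∧ dw
Collecting like 3-forms: d(omega) = (4*x) dx ∧ dy ∧ dz + (-6*w) dx ∧ dy ∧ dw + (-2*w + 2*x - 3) dx ∧ dz ∧ dw.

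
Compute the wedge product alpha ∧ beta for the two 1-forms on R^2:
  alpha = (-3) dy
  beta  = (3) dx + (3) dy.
alpha ∧ beta = (9) dx ∧ dy

Distribute the wedge, using dx_i ∧ dx_j = -dx_j ∧ dx_i and dx_i ∧ dx_i = 0. For each pair (i, j) with i < j, the coefficient of dx_i ∧ dx_j in alpha ∧ beta is (alpha_i * beta_j - alpha_j * beta_i). Collecting: alpha ∧ beta = (9) dx ∧ dy.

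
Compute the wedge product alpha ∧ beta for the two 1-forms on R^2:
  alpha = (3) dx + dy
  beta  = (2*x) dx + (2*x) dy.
alpha ∧ beta = (4*x) dx ∧ dy

Distribute the wedge, using dx_i ∧ dx_j = -dx_j ∧ dx_i and dx_i ∧ dx_i = 0. For each pair (i, j) with i < j, the coefficient of dx_i ∧ dx_j in alpha ∧ beta is (alpha_i * beta_j - alpha_j * beta_i). Collecting: alpha ∧ beta = (4*x) dx ∧ dy.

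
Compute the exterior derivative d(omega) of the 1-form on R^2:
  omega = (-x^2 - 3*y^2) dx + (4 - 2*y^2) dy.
d(omega) = (6*y) dx ∧ dy

For a 1-form omega = sum_i f_i dx_i, the exterior derivative is
  d(omega) = sum_{i < j} (∂f_j/∂x_i - ∂f_i/∂x_j) dx_i ∧ dx_j.
  coefficient of dx ∧ dy: ∂f_2/∂x - ∂f_1/∂y = ∂(4 - 2*y^2)/∂x - ∂(-x^2 - 3*y^2)/∂y = 6*y
Assembling: d(omega) = (6*y) dx ∧ dy.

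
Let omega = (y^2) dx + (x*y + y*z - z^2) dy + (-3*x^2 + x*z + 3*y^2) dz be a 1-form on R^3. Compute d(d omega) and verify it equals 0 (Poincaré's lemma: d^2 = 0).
d(d omega) = 0

Step 1: d omega = sum_{i<j} (∂f_j/∂x_i - ∂f_i/∂x_j) dx_i ∧ dx_j:
  coeff of dx ∧ dy: -y
  coeff of dx ∧ dz: -6*x + z
  coeff of dy ∧ dz: 5*y + 2*z
Step 2: Apply d again to each 2-form coefficient. The only possible 3-form in R^3 is dx ∧ dy ∧ dz, with coefficient
  ∂(coeff of dy∧dz)/∂x - ∂(coeff of dx∧dz)/∂y + ∂(coeff of dx∧dy)/∂z
  = ∂/∂x (5*y + 2*z) - ∂/∂y (-6*x + z) + ∂/∂z (-y).
Each of these terms simplifies to sums of mixed partials that cancel in pairs. The result is 0 (by equality of mixed partials for smooth functions — Schwarz / Clairaut).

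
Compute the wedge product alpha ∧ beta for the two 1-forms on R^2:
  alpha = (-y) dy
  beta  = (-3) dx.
alpha ∧ beta = (-3*y) dx ∧ dy

Distribute the wedge, using dx_i ∧ dx_j = -dx_j ∧ dx_i and dx_i ∧ dx_i = 0. For each pair (i, j) with i < j, the coefficient of dx_i ∧ dx_j in alpha ∧ beta is (alpha_i * beta_j - alpha_j * beta_i). Collecting: alpha ∧ beta = (-3*y) dx ∧ dy.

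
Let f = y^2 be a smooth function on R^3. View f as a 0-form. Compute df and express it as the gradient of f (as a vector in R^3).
df = (0) dx + (2*y) dy + (0) dz; grad f = (0, 2*y, 0)

For a 0-form f, d f = (∂f/∂x) dx + (∂f/∂y) dy + (∂f/∂z) dz. The components of the vector representation are exactly the entries of grad f in Cartesian coordinates:
  ∂f/∂x = 0
  ∂f/∂y = 2*y
  ∂f/∂z = 0.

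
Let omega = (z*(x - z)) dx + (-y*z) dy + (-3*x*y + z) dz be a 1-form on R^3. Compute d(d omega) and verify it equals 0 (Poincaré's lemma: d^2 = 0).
d(d omega) = 0

Step 1: d omega = sum_{i<j} (∂f_j/∂x_i - ∂f_i/∂x_j) dx_i ∧ dx_j:
  coeff of dx ∧ dy: 0
  coeff of dx ∧ dz: -x - 3*y + 2*z
  coeff of dy ∧ dz: -3*x + y
Step 2: Apply d again to each 2-form coefficient. The only possible 3-form in R^3 is dx ∧ dy ∧ dz, with coefficient
  ∂(coeff of dy∧dz)/∂x - ∂(coeff of dx∧dz)/∂y + ∂(coeff of dx∧dy)/∂z
  = ∂/∂x (-3*x + y) - ∂/∂y (-x - 3*y + 2*z) + ∂/∂z (0).
Each of these terms simplifies to sums of mixed partials that cancel in pairs. The result is 0 (by equality of mixed partials for smooth functions — Schwarz / Clairaut).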